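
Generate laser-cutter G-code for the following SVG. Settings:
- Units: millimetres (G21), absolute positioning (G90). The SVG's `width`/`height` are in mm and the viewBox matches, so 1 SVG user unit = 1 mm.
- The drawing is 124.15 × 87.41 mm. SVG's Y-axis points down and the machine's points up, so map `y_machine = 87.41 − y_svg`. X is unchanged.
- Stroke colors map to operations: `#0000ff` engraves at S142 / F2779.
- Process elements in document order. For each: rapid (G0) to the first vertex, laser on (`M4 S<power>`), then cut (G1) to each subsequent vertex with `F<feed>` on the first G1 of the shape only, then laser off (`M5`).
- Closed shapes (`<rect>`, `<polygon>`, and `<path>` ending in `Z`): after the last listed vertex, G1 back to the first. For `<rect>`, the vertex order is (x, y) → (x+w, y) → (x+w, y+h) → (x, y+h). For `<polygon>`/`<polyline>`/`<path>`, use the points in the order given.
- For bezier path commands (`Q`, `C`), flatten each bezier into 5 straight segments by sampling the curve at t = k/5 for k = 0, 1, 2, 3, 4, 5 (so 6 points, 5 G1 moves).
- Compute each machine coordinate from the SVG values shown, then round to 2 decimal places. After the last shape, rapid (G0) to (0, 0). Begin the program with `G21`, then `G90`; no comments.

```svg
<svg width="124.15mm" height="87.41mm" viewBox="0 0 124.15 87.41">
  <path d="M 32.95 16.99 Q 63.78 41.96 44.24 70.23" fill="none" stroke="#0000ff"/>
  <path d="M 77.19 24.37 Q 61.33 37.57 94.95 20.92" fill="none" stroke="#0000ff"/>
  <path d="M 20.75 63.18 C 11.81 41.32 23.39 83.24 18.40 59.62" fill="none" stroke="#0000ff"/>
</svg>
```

Since the viewBox matches the mm dimensions, user units are millimetres directly. The only transform is the Y-flip y_m = 87.41 − y_svg.

Shape 1 is a quadratic bezier drawn with `<path>`. Its stroke #0000ff means engrave at S142, F2779. After flipping Y the toolpath is (32.95,70.42) → (43.27,60.30) → (49.55,49.92) → (51.81,39.27) → (50.04,28.36) → (44.24,17.18).

Shape 2 is a quadratic bezier drawn with `<path>`. Its stroke #0000ff means engrave at S142, F2779. After flipping Y the toolpath is (77.19,63.04) → (72.83,58.95) → (72.42,57.26) → (75.97,57.95) → (83.48,61.02) → (94.95,66.49).

Shape 3 is a cubic bezier drawn with `<path>`. Its stroke #0000ff means engrave at S142, F2779. After flipping Y the toolpath is (20.75,24.23) → (17.55,30.73) → (17.50,28.12) → (18.81,22.63) → (19.70,20.45) → (18.40,27.79).

G21
G90
G0 X32.95 Y70.42
M4 S142
G1 X43.27 Y60.30 F2779
G1 X49.55 Y49.92
G1 X51.81 Y39.27
G1 X50.04 Y28.36
G1 X44.24 Y17.18
M5
G0 X77.19 Y63.04
M4 S142
G1 X72.83 Y58.95 F2779
G1 X72.42 Y57.26
G1 X75.97 Y57.95
G1 X83.48 Y61.02
G1 X94.95 Y66.49
M5
G0 X20.75 Y24.23
M4 S142
G1 X17.55 Y30.73 F2779
G1 X17.50 Y28.12
G1 X18.81 Y22.63
G1 X19.70 Y20.45
G1 X18.40 Y27.79
M5
G0 X0.00 Y0.00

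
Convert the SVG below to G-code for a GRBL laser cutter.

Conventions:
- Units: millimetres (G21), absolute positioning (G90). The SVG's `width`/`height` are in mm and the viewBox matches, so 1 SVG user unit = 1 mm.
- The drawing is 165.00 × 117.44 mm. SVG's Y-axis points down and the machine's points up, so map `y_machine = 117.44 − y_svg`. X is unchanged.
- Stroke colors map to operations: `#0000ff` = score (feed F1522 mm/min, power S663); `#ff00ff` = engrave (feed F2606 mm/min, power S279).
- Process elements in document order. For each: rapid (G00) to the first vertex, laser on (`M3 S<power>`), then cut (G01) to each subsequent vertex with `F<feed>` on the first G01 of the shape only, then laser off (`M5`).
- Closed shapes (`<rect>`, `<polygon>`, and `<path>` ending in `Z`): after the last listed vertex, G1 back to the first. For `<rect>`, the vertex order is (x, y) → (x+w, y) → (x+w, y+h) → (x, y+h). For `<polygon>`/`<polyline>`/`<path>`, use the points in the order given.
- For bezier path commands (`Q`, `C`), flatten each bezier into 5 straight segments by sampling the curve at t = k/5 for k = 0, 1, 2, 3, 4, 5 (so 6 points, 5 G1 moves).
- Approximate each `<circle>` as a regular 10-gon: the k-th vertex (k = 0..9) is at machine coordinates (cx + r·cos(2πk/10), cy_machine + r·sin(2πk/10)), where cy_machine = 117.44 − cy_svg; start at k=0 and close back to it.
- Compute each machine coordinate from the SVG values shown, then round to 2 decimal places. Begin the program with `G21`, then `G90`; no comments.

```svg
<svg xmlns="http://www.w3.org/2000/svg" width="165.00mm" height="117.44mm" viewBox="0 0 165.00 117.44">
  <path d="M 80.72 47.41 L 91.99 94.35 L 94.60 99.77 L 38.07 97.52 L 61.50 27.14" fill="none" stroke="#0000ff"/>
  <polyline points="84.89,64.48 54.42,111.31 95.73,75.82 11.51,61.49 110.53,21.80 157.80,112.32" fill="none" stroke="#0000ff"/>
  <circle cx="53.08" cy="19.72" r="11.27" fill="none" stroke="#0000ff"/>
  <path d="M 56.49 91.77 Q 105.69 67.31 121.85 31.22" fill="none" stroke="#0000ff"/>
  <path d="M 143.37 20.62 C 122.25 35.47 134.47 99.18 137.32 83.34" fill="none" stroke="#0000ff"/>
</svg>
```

G21
G90
G00 X80.72 Y70.03
M3 S663
G01 X91.99 Y23.09 F1522
G01 X94.60 Y17.67
G01 X38.07 Y19.92
G01 X61.50 Y90.30
M5
G00 X84.89 Y52.96
M3 S663
G01 X54.42 Y6.13 F1522
G01 X95.73 Y41.62
G01 X11.51 Y55.95
G01 X110.53 Y95.64
G01 X157.80 Y5.12
M5
G00 X64.35 Y97.72
M3 S663
G01 X62.20 Y104.34 F1522
G01 X56.56 Y108.44
G01 X49.60 Y108.44
G01 X43.96 Y104.34
G01 X41.81 Y97.72
G01 X43.96 Y91.10
G01 X49.60 Y87.00
G01 X56.56 Y87.00
G01 X62.20 Y91.10
G01 X64.35 Y97.72
M5
G00 X56.49 Y25.67
M3 S663
G01 X74.85 Y35.92 F1522
G01 X90.56 Y47.10
G01 X103.64 Y59.21
G01 X114.06 Y72.25
G01 X121.85 Y86.22
M5
G00 X143.37 Y96.82
M3 S663
G01 X134.36 Y83.07 F1522
G01 X131.30 Y63.77
G01 X132.14 Y45.06
G01 X134.83 Y33.11
G01 X137.32 Y34.10
M5

Since the viewBox matches the mm dimensions, user units are millimetres directly. The only transform is the Y-flip y_m = 117.44 − y_svg.

Shape 1 is a open polyline drawn with `<path>`. Its stroke #0000ff means score at S663, F1522. After flipping Y the toolpath is (80.72,70.03) → (91.99,23.09) → (94.60,17.67) → (38.07,19.92) → (61.50,90.30).

Shape 2 is a open polyline drawn with `<polyline>`. Its stroke #0000ff means score at S663, F1522. After flipping Y the toolpath is (84.89,52.96) → (54.42,6.13) → (95.73,41.62) → (11.51,55.95) → (110.53,95.64) → (157.80,5.12).

Shape 3 is a circle drawn with `<circle>`. Its stroke #0000ff means score at S663, F1522. After flipping Y the toolpath is (64.35,97.72) → (62.20,104.34) → (56.56,108.44) → (49.60,108.44) → (43.96,104.34) → (41.81,97.72) → (43.96,91.10) → (49.60,87.00) → (56.56,87.00) → (62.20,91.10) → (64.35,97.72), returning to the start.

Shape 4 is a quadratic bezier drawn with `<path>`. Its stroke #0000ff means score at S663, F1522. After flipping Y the toolpath is (56.49,25.67) → (74.85,35.92) → (90.56,47.10) → (103.64,59.21) → (114.06,72.25) → (121.85,86.22).

Shape 5 is a cubic bezier drawn with `<path>`. Its stroke #0000ff means score at S663, F1522. After flipping Y the toolpath is (143.37,96.82) → (134.36,83.07) → (131.30,63.77) → (132.14,45.06) → (134.83,33.11) → (137.32,34.10).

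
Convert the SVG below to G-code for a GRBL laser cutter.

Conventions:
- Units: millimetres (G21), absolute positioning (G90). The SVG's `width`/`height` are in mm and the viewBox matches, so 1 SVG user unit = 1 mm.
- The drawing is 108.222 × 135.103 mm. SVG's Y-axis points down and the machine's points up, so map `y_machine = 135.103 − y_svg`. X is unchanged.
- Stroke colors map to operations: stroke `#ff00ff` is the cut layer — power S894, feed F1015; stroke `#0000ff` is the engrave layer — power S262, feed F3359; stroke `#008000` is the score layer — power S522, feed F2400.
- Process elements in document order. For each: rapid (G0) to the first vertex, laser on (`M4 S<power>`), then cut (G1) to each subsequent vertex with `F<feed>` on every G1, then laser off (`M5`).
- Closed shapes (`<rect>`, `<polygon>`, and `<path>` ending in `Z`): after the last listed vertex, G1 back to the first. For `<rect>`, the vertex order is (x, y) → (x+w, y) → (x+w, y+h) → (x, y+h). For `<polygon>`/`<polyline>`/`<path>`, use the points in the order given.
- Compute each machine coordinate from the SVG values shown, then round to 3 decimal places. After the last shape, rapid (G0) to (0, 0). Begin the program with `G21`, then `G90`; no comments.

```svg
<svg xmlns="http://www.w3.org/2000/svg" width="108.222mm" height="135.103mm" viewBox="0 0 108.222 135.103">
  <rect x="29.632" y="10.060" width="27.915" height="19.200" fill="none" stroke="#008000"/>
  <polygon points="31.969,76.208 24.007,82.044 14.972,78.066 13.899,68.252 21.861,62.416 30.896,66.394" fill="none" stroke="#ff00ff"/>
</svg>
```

Since the viewBox matches the mm dimensions, user units are millimetres directly. The only transform is the Y-flip y_m = 135.103 − y_svg.

Shape 1 is a rectangle drawn with `<rect>`. Its stroke #008000 means score at S522, F2400. After flipping Y the toolpath is (29.632,125.043) → (57.547,125.043) → (57.547,105.843) → (29.632,105.843) → (29.632,125.043), returning to the start.

Shape 2 is a regular polygon drawn with `<polygon>`. Its stroke #ff00ff means cut at S894, F1015. After flipping Y the toolpath is (31.969,58.895) → (24.007,53.059) → (14.972,57.037) → (13.899,66.851) → (21.861,72.687) → (30.896,68.709) → (31.969,58.895), returning to the start.

G21
G90
G0 X29.632 Y125.043
M4 S522
G1 X57.547 Y125.043 F2400
G1 X57.547 Y105.843 F2400
G1 X29.632 Y105.843 F2400
G1 X29.632 Y125.043 F2400
M5
G0 X31.969 Y58.895
M4 S894
G1 X24.007 Y53.059 F1015
G1 X14.972 Y57.037 F1015
G1 X13.899 Y66.851 F1015
G1 X21.861 Y72.687 F1015
G1 X30.896 Y68.709 F1015
G1 X31.969 Y58.895 F1015
M5
G0 X0.000 Y0.000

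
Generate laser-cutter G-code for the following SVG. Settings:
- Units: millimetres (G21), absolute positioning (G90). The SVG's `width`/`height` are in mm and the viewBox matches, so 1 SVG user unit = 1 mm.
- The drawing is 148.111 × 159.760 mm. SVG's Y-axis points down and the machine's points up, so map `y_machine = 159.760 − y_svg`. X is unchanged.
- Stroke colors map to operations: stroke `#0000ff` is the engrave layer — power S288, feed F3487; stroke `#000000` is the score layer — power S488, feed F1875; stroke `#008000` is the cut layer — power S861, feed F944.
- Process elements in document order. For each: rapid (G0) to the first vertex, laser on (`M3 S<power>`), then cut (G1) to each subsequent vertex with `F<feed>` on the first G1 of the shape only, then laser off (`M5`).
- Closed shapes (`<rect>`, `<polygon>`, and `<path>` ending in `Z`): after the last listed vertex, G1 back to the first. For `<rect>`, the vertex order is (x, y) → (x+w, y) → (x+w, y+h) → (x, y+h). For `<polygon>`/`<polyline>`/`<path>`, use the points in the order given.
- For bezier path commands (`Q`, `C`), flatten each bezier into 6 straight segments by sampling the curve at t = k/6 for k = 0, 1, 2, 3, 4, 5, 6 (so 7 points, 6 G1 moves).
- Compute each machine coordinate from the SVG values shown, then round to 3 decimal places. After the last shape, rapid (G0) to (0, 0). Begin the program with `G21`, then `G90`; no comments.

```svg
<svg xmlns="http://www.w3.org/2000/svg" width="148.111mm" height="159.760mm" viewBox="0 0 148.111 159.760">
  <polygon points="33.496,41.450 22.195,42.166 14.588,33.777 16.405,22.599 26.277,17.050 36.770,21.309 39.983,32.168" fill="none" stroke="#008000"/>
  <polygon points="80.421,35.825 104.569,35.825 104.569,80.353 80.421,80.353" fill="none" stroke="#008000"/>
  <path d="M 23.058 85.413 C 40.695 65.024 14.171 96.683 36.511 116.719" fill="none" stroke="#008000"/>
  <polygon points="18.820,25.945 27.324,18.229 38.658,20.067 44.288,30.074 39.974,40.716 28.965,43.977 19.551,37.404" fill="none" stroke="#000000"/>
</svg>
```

G21
G90
G0 X33.496 Y118.310
M3 S861
G1 X22.195 Y117.594 F944
G1 X14.588 Y125.983
G1 X16.405 Y137.161
G1 X26.277 Y142.710
G1 X36.770 Y138.451
G1 X39.983 Y127.592
G1 X33.496 Y118.310
M5
G0 X80.421 Y123.935
M3 S861
G1 X104.569 Y123.935 F944
G1 X104.569 Y79.407
G1 X80.421 Y79.407
G1 X80.421 Y123.935
M5
G0 X23.058 Y74.347
M3 S861
G1 X28.627 Y80.499 F944
G1 X29.420 Y79.745
G1 X28.021 Y73.853
G1 X27.014 Y64.593
G1 X28.982 Y53.733
G1 X36.511 Y43.041
M5
G0 X18.820 Y133.815
M3 S488
G1 X27.324 Y141.531 F1875
G1 X38.658 Y139.693
G1 X44.288 Y129.686
G1 X39.974 Y119.044
G1 X28.965 Y115.783
G1 X19.551 Y122.356
G1 X18.820 Y133.815
M5
G0 X0.000 Y0.000

viewBox `0 0 148.111 159.760` with mm width/height → 1 unit = 1 mm. Flip: y_m = 159.760 − y_svg.

**Shape 1** — `<polygon>` regular polygon, stroke `#008000` → cut (S861, F944). Machine vertices: (33.496,118.310) → (22.195,117.594) → (14.588,125.983) → (16.405,137.161) → (26.277,142.710) → (36.770,138.451) → (39.983,127.592) → (33.496,118.310). Closed: final G1 returns to the first vertex.

**Shape 2** — `<polygon>` rectangle, stroke `#008000` → cut (S861, F944). Machine vertices: (80.421,123.935) → (104.569,123.935) → (104.569,79.407) → (80.421,79.407) → (80.421,123.935). Closed: final G1 returns to the first vertex.

**Shape 3** — `<path>` cubic bezier, stroke `#008000` → cut (S861, F944). Control points (SVG): P0=(23.058,85.413), P1=(40.695,65.024), P2=(14.171,96.683), P3=(36.511,116.719); sampled at t=k/6. Machine vertices: (23.058,74.347) → (28.627,80.499) → (29.420,79.745) → (28.021,73.853) → (27.014,64.593) → (28.982,53.733) → (36.511,43.041). Open path.

**Shape 4** — `<polygon>` regular polygon, stroke `#000000` → score (S488, F1875). Machine vertices: (18.820,133.815) → (27.324,141.531) → (38.658,139.693) → (44.288,129.686) → (39.974,119.044) → (28.965,115.783) → (19.551,122.356) → (18.820,133.815). Closed: final G1 returns to the first vertex.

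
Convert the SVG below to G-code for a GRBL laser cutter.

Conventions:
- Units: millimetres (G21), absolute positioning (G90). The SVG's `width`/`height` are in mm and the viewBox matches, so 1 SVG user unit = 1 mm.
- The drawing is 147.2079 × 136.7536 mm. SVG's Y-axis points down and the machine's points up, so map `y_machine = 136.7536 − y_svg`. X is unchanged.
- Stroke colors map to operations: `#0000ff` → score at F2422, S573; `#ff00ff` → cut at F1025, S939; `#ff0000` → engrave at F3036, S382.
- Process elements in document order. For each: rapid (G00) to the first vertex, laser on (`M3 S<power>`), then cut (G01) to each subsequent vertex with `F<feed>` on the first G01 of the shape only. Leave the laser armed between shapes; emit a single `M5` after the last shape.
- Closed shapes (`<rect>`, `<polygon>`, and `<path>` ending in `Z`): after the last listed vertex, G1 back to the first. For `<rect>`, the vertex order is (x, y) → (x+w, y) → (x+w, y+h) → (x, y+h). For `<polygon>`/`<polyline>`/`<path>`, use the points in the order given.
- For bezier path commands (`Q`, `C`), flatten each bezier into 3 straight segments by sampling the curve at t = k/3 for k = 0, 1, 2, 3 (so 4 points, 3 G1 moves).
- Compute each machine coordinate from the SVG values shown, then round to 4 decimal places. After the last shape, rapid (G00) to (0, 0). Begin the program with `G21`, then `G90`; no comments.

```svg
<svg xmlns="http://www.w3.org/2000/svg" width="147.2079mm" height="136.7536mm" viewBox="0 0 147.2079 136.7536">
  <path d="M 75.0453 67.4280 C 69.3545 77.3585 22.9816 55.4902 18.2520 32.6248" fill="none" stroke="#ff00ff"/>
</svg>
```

1 u = 1 mm; y_m = 136.7536 − y.

[1] `<path>` cubic bezier, #ff00ff→cut S939 F1025: (75.0453,69.3256) → (58.8429,68.8539) → (33.8136,82.7366) → (18.2520,104.1288)

G21
G90
G00 X75.0453 Y69.3256
M3 S939
G01 X58.8429 Y68.8539 F1025
G01 X33.8136 Y82.7366
G01 X18.2520 Y104.1288
M5
G00 X0.0000 Y0.0000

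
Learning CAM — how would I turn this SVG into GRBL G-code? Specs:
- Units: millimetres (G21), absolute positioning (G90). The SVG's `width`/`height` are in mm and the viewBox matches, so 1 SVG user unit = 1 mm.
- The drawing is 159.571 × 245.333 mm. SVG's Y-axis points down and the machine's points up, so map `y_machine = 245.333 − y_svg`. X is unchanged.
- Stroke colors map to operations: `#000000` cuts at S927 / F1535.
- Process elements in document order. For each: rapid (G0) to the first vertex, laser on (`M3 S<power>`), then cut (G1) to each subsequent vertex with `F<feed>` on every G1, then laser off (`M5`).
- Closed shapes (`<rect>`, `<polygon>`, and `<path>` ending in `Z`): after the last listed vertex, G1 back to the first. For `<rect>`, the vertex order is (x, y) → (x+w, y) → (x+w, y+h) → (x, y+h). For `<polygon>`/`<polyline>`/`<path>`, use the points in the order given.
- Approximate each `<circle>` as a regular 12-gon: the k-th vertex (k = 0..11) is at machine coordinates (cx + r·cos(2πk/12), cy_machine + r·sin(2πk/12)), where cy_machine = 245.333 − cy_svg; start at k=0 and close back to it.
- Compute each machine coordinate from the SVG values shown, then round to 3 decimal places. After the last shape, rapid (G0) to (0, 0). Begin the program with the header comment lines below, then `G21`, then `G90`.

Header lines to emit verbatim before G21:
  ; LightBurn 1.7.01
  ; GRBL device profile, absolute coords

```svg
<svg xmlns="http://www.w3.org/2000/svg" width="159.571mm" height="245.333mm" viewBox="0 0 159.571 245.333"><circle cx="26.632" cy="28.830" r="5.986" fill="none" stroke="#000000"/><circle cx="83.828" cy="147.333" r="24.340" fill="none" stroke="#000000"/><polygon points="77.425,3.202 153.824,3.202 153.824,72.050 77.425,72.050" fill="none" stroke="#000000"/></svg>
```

Since the viewBox matches the mm dimensions, user units are millimetres directly. The only transform is the Y-flip y_m = 245.333 − y_svg.

Shape 1 is a circle drawn with `<circle>`. Its stroke #000000 means cut at S927, F1535. After flipping Y the toolpath is (32.618,216.503) → (31.816,219.496) → (29.625,221.687) → (26.632,222.489) → (23.639,221.687) → (21.448,219.496) → (20.646,216.503) → (21.448,213.510) → (23.639,211.319) → (26.632,210.517) → (29.625,211.319) → (31.816,213.510) → (32.618,216.503), returning to the start.

Shape 2 is a circle drawn with `<circle>`. Its stroke #000000 means cut at S927, F1535. After flipping Y the toolpath is (108.168,98.000) → (104.907,110.170) → (95.998,119.079) → (83.828,122.340) → (71.658,119.079) → (62.749,110.170) → (59.488,98.000) → (62.749,85.830) → (71.658,76.921) → (83.828,73.660) → (95.998,76.921) → (104.907,85.830) → (108.168,98.000), returning to the start.

Shape 3 is a rectangle drawn with `<polygon>`. Its stroke #000000 means cut at S927, F1535. After flipping Y the toolpath is (77.425,242.131) → (153.824,242.131) → (153.824,173.283) → (77.425,173.283) → (77.425,242.131), returning to the start.

; LightBurn 1.7.01
; GRBL device profile, absolute coords
G21
G90
G0 X32.618 Y216.503
M3 S927
G1 X31.816 Y219.496 F1535
G1 X29.625 Y221.687 F1535
G1 X26.632 Y222.489 F1535
G1 X23.639 Y221.687 F1535
G1 X21.448 Y219.496 F1535
G1 X20.646 Y216.503 F1535
G1 X21.448 Y213.510 F1535
G1 X23.639 Y211.319 F1535
G1 X26.632 Y210.517 F1535
G1 X29.625 Y211.319 F1535
G1 X31.816 Y213.510 F1535
G1 X32.618 Y216.503 F1535
M5
G0 X108.168 Y98.000
M3 S927
G1 X104.907 Y110.170 F1535
G1 X95.998 Y119.079 F1535
G1 X83.828 Y122.340 F1535
G1 X71.658 Y119.079 F1535
G1 X62.749 Y110.170 F1535
G1 X59.488 Y98.000 F1535
G1 X62.749 Y85.830 F1535
G1 X71.658 Y76.921 F1535
G1 X83.828 Y73.660 F1535
G1 X95.998 Y76.921 F1535
G1 X104.907 Y85.830 F1535
G1 X108.168 Y98.000 F1535
M5
G0 X77.425 Y242.131
M3 S927
G1 X153.824 Y242.131 F1535
G1 X153.824 Y173.283 F1535
G1 X77.425 Y173.283 F1535
G1 X77.425 Y242.131 F1535
M5
G0 X0.000 Y0.000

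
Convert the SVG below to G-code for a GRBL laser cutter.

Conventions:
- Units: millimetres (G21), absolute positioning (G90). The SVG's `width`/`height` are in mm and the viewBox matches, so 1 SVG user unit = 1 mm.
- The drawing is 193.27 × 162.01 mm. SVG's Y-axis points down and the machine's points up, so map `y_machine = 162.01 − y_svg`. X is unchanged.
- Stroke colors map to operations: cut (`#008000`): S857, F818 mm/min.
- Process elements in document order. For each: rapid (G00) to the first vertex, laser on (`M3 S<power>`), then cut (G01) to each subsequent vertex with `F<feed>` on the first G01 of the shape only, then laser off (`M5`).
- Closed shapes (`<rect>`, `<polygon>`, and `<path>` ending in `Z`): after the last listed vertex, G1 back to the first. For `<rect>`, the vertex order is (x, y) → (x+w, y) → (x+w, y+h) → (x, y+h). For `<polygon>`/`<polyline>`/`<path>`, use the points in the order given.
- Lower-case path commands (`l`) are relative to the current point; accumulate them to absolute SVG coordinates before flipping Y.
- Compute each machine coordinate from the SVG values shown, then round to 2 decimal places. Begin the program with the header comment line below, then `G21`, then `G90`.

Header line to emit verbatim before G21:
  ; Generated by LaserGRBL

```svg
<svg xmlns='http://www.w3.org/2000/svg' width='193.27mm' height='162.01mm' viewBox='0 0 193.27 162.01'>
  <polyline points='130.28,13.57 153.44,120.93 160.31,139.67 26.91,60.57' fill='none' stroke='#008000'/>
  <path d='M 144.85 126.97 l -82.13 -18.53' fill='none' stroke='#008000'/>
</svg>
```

viewBox `0 0 193.27 162.01` with mm width/height → 1 unit = 1 mm. Flip: y_m = 162.01 − y_svg.

**Shape 1** — `<polyline>` open polyline, stroke `#008000` → cut (S857, F818). Machine vertices: (130.28,148.44) → (153.44,41.08) → (160.31,22.34) → (26.91,101.44). Open path.

**Shape 2** — `<path>` line segment, stroke `#008000` → cut (S857, F818). Machine vertices: (144.85,35.04) → (62.72,53.57). Open path.

; Generated by LaserGRBL
G21
G90
G00 X130.28 Y148.44
M3 S857
G01 X153.44 Y41.08 F818
G01 X160.31 Y22.34
G01 X26.91 Y101.44
M5
G00 X144.85 Y35.04
M3 S857
G01 X62.72 Y53.57 F818
M5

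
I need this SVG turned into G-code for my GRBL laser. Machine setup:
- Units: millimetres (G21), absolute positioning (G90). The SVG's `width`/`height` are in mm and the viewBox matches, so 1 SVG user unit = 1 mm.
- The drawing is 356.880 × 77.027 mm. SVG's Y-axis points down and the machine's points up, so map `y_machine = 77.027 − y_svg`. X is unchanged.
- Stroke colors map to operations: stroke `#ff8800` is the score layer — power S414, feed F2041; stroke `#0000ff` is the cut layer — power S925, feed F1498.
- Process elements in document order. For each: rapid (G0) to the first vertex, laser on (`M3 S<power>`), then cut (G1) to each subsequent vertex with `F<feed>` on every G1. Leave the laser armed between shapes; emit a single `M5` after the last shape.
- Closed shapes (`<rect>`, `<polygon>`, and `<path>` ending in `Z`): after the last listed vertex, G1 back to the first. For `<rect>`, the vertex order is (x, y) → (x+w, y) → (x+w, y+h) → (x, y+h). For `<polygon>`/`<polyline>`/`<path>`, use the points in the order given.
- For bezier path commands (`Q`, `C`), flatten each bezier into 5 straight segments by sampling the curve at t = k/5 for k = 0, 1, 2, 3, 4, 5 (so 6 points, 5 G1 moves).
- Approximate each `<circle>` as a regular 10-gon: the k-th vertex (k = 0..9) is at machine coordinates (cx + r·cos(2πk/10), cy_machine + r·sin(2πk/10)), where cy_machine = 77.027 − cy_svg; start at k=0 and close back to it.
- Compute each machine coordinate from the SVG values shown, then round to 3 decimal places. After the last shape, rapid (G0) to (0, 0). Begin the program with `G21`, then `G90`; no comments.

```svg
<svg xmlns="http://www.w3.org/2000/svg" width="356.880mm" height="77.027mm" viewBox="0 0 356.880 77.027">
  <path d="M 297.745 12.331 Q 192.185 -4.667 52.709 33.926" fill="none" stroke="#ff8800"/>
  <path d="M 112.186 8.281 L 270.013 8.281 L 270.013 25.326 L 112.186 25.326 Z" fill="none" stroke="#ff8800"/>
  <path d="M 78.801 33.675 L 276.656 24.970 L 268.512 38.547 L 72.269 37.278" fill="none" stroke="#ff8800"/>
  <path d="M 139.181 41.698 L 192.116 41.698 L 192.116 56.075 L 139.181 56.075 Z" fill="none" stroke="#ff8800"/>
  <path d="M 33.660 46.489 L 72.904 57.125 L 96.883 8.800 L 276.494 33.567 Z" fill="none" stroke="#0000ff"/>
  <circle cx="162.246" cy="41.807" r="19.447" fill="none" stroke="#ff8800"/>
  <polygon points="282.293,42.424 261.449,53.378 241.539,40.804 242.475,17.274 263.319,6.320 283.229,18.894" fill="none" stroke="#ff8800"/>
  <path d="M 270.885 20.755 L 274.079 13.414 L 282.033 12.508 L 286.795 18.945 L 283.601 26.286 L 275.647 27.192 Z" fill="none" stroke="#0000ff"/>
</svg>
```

1 u = 1 mm; y_m = 77.027 − y.

[1] `<path>` quadratic bezier, #ff8800→score S414 F2041: (297.745,64.696) → (254.164,69.272) → (207.870,69.400) → (158.863,65.081) → (107.143,56.315) → (52.709,43.101)

[2] `<path>` rectangle, #ff8800→score S414 F2041: (112.186,68.746) → (270.013,68.746) → (270.013,51.701) → (112.186,51.701) → (112.186,68.746) (closed)

[3] `<path>` open polyline, #ff8800→score S414 F2041: (78.801,43.352) → (276.656,52.057) → (268.512,38.480) → (72.269,39.749)

[4] `<path>` rectangle, #ff8800→score S414 F2041: (139.181,35.329) → (192.116,35.329) → (192.116,20.952) → (139.181,20.952) → (139.181,35.329) (closed)

[5] `<path>` closed polygon, #0000ff→cut S925 F1498: (33.660,30.538) → (72.904,19.902) → (96.883,68.227) → (276.494,43.460) → (33.660,30.538) (closed)

[6] `<circle>` circle, #ff8800→score S414 F2041: (181.693,35.220) → (177.979,46.651) → (168.255,53.715) → (156.237,53.715) → (146.513,46.651) → (142.799,35.220) → (146.513,23.789) → (156.237,16.725) → (168.255,16.725) → (177.979,23.789) → (181.693,35.220) (closed)

[7] `<polygon>` regular polygon, #ff8800→score S414 F2041: (282.293,34.603) → (261.449,23.649) → (241.539,36.223) → (242.475,59.753) → (263.319,70.707) → (283.229,58.133) → (282.293,34.603) (closed)

[8] `<path>` regular polygon, #0000ff→cut S925 F1498: (270.885,56.272) → (274.079,63.613) → (282.033,64.519) → (286.795,58.082) → (283.601,50.741) → (275.647,49.835) → (270.885,56.272) (closed)

G21
G90
G0 X297.745 Y64.696
M3 S414
G1 X254.164 Y69.272 F2041
G1 X207.870 Y69.400 F2041
G1 X158.863 Y65.081 F2041
G1 X107.143 Y56.315 F2041
G1 X52.709 Y43.101 F2041
G0 X112.186 Y68.746
M3 S414
G1 X270.013 Y68.746 F2041
G1 X270.013 Y51.701 F2041
G1 X112.186 Y51.701 F2041
G1 X112.186 Y68.746 F2041
G0 X78.801 Y43.352
M3 S414
G1 X276.656 Y52.057 F2041
G1 X268.512 Y38.480 F2041
G1 X72.269 Y39.749 F2041
G0 X139.181 Y35.329
M3 S414
G1 X192.116 Y35.329 F2041
G1 X192.116 Y20.952 F2041
G1 X139.181 Y20.952 F2041
G1 X139.181 Y35.329 F2041
G0 X33.660 Y30.538
M3 S925
G1 X72.904 Y19.902 F1498
G1 X96.883 Y68.227 F1498
G1 X276.494 Y43.460 F1498
G1 X33.660 Y30.538 F1498
G0 X181.693 Y35.220
M3 S414
G1 X177.979 Y46.651 F2041
G1 X168.255 Y53.715 F2041
G1 X156.237 Y53.715 F2041
G1 X146.513 Y46.651 F2041
G1 X142.799 Y35.220 F2041
G1 X146.513 Y23.789 F2041
G1 X156.237 Y16.725 F2041
G1 X168.255 Y16.725 F2041
G1 X177.979 Y23.789 F2041
G1 X181.693 Y35.220 F2041
G0 X282.293 Y34.603
M3 S414
G1 X261.449 Y23.649 F2041
G1 X241.539 Y36.223 F2041
G1 X242.475 Y59.753 F2041
G1 X263.319 Y70.707 F2041
G1 X283.229 Y58.133 F2041
G1 X282.293 Y34.603 F2041
G0 X270.885 Y56.272
M3 S925
G1 X274.079 Y63.613 F1498
G1 X282.033 Y64.519 F1498
G1 X286.795 Y58.082 F1498
G1 X283.601 Y50.741 F1498
G1 X275.647 Y49.835 F1498
G1 X270.885 Y56.272 F1498
M5
G0 X0.000 Y0.000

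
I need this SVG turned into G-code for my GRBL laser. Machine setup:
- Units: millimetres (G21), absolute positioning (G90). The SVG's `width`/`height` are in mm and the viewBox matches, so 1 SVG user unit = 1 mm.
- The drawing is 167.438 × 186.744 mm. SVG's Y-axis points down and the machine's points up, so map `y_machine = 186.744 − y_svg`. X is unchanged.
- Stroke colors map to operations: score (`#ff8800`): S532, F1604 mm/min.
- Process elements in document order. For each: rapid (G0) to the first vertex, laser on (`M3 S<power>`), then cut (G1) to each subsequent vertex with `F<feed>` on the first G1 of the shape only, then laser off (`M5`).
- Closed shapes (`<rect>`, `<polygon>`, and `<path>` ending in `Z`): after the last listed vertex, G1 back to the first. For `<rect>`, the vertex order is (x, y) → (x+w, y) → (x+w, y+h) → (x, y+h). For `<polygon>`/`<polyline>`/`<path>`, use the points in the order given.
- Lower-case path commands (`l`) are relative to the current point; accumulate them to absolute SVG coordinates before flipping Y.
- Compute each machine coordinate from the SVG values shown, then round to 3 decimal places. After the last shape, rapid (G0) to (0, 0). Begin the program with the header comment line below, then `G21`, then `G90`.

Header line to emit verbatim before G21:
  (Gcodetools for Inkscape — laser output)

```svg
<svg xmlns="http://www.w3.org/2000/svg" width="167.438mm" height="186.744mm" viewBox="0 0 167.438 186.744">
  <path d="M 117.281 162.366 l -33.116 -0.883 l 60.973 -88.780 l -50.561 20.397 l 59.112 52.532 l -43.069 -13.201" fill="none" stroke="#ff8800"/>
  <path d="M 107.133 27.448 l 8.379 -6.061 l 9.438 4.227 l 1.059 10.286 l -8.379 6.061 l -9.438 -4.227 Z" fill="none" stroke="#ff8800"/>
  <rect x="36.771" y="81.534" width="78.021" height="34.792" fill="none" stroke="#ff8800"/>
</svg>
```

1 u = 1 mm; y_m = 186.744 − y.

[1] `<path>` open polyline, #ff8800→score S532 F1604: (117.281,24.378) → (84.165,25.261) → (145.138,114.041) → (94.577,93.644) → (153.689,41.112) → (110.620,54.313)

[2] `<path>` regular polygon, #ff8800→score S532 F1604: (107.133,159.296) → (115.512,165.357) → (124.950,161.130) → (126.009,150.844) → (117.630,144.783) → (108.192,149.010) → (107.133,159.296) (closed)

[3] `<rect>` rectangle, #ff8800→score S532 F1604: (36.771,105.210) → (114.792,105.210) → (114.792,70.418) → (36.771,70.418) → (36.771,105.210) (closed)

(Gcodetools for Inkscape — laser output)
G21
G90
G0 X117.281 Y24.378
M3 S532
G1 X84.165 Y25.261 F1604
G1 X145.138 Y114.041
G1 X94.577 Y93.644
G1 X153.689 Y41.112
G1 X110.620 Y54.313
M5
G0 X107.133 Y159.296
M3 S532
G1 X115.512 Y165.357 F1604
G1 X124.950 Y161.130
G1 X126.009 Y150.844
G1 X117.630 Y144.783
G1 X108.192 Y149.010
G1 X107.133 Y159.296
M5
G0 X36.771 Y105.210
M3 S532
G1 X114.792 Y105.210 F1604
G1 X114.792 Y70.418
G1 X36.771 Y70.418
G1 X36.771 Y105.210
M5
G0 X0.000 Y0.000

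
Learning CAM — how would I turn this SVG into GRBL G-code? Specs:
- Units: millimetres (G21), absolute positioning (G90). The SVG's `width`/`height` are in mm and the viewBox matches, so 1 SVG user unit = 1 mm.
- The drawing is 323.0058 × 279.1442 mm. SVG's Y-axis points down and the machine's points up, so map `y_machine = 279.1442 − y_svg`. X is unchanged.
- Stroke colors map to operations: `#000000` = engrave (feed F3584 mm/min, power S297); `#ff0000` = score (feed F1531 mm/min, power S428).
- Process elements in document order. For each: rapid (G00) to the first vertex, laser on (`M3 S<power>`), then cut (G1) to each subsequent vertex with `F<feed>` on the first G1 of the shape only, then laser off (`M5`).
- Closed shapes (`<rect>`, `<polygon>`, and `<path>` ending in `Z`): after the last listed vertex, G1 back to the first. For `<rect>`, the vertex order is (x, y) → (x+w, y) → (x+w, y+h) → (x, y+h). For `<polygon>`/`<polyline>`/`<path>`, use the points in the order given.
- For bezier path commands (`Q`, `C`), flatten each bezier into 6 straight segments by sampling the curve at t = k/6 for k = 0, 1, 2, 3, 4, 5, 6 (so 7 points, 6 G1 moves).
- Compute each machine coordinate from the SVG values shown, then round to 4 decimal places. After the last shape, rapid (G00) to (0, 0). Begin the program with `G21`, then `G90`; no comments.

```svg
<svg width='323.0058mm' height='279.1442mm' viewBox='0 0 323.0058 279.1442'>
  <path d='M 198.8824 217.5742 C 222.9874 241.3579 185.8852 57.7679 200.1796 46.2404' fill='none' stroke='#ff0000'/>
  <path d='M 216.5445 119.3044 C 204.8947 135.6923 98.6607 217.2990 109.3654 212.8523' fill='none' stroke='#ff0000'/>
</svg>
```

viewBox `0 0 323.0058 279.1442` with mm width/height → 1 unit = 1 mm. Flip: y_m = 279.1442 − y_svg.

**Shape 1** — `<path>` cubic bezier, stroke `#ff0000` → score (S428, F1531). Control points (SVG): P0=(198.8824,217.5742), P1=(222.9874,241.3579), P2=(185.8852,57.7679), P3=(200.1796,46.2404); sampled at t=k/6. Machine vertices: (198.8824,61.5700) → (206.3556,65.2026) → (206.7555,92.8577) → (203.2100,133.9952) → (198.8469,178.0753) → (196.7941,214.5582) → (200.1796,232.9038). Open path.

**Shape 2** — `<path>` cubic bezier, stroke `#ff0000` → score (S428, F1531). Control points (SVG): P0=(216.5445,119.3044), P1=(204.8947,135.6923), P2=(98.6607,217.2990), P3=(109.3654,212.8523); sampled at t=k/6. Machine vertices: (216.5445,159.8398) → (203.8169,146.9113) → (181.2008,127.3150) → (154.5720,105.2529) → (129.8061,84.9270) → (112.7787,70.5393) → (109.3654,66.2919). Open path.

G21
G90
G00 X198.8824 Y61.5700
M3 S428
G1 X206.3556 Y65.2026 F1531
G1 X206.7555 Y92.8577
G1 X203.2100 Y133.9952
G1 X198.8469 Y178.0753
G1 X196.7941 Y214.5582
G1 X200.1796 Y232.9038
M5
G00 X216.5445 Y159.8398
M3 S428
G1 X203.8169 Y146.9113 F1531
G1 X181.2008 Y127.3150
G1 X154.5720 Y105.2529
G1 X129.8061 Y84.9270
G1 X112.7787 Y70.5393
G1 X109.3654 Y66.2919
M5
G00 X0.0000 Y0.0000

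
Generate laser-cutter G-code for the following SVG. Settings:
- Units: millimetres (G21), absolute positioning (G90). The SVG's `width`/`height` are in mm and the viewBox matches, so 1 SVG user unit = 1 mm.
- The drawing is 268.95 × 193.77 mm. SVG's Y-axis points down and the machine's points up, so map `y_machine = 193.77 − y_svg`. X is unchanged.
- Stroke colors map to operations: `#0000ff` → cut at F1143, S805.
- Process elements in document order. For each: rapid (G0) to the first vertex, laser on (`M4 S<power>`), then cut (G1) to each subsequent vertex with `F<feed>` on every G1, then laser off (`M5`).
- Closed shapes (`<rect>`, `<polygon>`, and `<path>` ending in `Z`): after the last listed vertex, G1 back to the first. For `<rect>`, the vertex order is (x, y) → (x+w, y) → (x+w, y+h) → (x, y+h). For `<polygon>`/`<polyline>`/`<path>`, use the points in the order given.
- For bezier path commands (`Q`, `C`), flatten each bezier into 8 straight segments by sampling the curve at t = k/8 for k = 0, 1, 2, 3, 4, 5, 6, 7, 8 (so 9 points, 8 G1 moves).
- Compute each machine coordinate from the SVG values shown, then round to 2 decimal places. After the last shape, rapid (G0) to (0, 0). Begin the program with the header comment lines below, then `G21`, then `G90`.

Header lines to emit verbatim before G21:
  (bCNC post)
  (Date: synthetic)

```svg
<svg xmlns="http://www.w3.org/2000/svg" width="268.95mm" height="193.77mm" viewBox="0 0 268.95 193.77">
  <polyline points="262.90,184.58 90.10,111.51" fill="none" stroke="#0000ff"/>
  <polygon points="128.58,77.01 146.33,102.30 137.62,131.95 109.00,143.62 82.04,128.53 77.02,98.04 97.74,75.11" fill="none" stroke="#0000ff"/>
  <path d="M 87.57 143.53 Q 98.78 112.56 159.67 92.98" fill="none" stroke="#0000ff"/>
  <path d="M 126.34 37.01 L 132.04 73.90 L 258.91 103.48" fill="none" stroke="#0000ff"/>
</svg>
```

(bCNC post)
(Date: synthetic)
G21
G90
G0 X262.90 Y9.19
M4 S805
G1 X90.10 Y82.26 F1143
M5
G0 X128.58 Y116.76
M4 S805
G1 X146.33 Y91.47 F1143
G1 X137.62 Y61.82 F1143
G1 X109.00 Y50.15 F1143
G1 X82.04 Y65.24 F1143
G1 X77.02 Y95.73 F1143
G1 X97.74 Y118.66 F1143
G1 X128.58 Y116.76 F1143
M5
G0 X87.57 Y50.24
M4 S805
G1 X91.15 Y57.80 F1143
G1 X96.28 Y65.01 F1143
G1 X102.96 Y71.87 F1143
G1 X111.20 Y78.36 F1143
G1 X120.99 Y84.50 F1143
G1 X132.33 Y90.29 F1143
G1 X145.22 Y95.72 F1143
G1 X159.67 Y100.79 F1143
M5
G0 X126.34 Y156.76
M4 S805
G1 X132.04 Y119.87 F1143
G1 X258.91 Y90.29 F1143
M5
G0 X0.00 Y0.00

Since the viewBox matches the mm dimensions, user units are millimetres directly. The only transform is the Y-flip y_m = 193.77 − y_svg.

Shape 1 is a line segment drawn with `<polyline>`. Its stroke #0000ff means cut at S805, F1143. After flipping Y the toolpath is (262.90,9.19) → (90.10,82.26).

Shape 2 is a regular polygon drawn with `<polygon>`. Its stroke #0000ff means cut at S805, F1143. After flipping Y the toolpath is (128.58,116.76) → (146.33,91.47) → (137.62,61.82) → (109.00,50.15) → (82.04,65.24) → (77.02,95.73) → (97.74,118.66) → (128.58,116.76), returning to the start.

Shape 3 is a quadratic bezier drawn with `<path>`. Its stroke #0000ff means cut at S805, F1143. After flipping Y the toolpath is (87.57,50.24) → (91.15,57.80) → (96.28,65.01) → (102.96,71.87) → (111.20,78.36) → (120.99,84.50) → (132.33,90.29) → (145.22,95.72) → (159.67,100.79).

Shape 4 is a open polyline drawn with `<path>`. Its stroke #0000ff means cut at S805, F1143. After flipping Y the toolpath is (126.34,156.76) → (132.04,119.87) → (258.91,90.29).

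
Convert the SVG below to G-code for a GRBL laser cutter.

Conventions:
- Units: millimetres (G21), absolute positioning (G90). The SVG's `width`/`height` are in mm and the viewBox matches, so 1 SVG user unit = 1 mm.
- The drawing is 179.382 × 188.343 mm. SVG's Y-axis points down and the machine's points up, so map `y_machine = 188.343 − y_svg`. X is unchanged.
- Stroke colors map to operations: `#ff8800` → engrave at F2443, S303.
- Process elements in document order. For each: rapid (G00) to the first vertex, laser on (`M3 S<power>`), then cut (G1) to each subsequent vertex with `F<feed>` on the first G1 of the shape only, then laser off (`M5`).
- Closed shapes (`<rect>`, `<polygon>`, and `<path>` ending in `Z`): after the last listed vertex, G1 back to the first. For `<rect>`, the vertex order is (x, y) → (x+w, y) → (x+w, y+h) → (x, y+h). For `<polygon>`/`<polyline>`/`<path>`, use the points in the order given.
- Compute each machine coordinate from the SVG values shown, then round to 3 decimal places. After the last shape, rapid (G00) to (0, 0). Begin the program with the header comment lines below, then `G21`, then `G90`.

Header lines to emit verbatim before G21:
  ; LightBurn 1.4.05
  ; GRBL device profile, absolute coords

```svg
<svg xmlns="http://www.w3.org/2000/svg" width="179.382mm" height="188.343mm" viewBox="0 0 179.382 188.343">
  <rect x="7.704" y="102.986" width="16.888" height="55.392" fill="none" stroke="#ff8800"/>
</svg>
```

; LightBurn 1.4.05
; GRBL device profile, absolute coords
G21
G90
G00 X7.704 Y85.357
M3 S303
G1 X24.592 Y85.357 F2443
G1 X24.592 Y29.965
G1 X7.704 Y29.965
G1 X7.704 Y85.357
M5
G00 X0.000 Y0.000

viewBox `0 0 179.382 188.343` with mm width/height → 1 unit = 1 mm. Flip: y_m = 188.343 − y_svg.

**Shape 1** — `<rect>` rectangle, stroke `#ff8800` → engrave (S303, F2443). Machine vertices: (7.704,85.357) → (24.592,85.357) → (24.592,29.965) → (7.704,29.965) → (7.704,85.357). Closed: final G1 returns to the first vertex.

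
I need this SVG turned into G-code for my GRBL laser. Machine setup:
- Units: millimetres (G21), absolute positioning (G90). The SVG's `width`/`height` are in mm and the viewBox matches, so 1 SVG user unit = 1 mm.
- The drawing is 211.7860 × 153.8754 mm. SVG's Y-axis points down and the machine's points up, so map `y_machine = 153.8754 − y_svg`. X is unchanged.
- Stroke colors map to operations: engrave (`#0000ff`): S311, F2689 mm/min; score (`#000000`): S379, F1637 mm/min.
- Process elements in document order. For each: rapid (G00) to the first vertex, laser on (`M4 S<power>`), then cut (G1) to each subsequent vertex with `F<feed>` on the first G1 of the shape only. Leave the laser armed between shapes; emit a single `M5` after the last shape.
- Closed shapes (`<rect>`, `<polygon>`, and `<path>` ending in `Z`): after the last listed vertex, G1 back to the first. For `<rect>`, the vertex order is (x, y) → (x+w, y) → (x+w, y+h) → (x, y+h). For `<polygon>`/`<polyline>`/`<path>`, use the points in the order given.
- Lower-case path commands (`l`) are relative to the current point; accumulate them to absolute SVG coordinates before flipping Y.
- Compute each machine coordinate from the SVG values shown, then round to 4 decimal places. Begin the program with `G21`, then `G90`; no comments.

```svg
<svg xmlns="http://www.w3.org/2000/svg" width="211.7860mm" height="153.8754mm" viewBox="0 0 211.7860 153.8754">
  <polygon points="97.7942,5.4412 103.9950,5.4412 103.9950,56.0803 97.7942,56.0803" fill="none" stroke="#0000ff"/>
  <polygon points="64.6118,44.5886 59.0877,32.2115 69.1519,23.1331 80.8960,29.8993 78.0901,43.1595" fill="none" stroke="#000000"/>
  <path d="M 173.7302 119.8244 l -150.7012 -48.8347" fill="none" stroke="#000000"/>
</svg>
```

G21
G90
G00 X97.7942 Y148.4342
M4 S311
G1 X103.9950 Y148.4342 F2689
G1 X103.9950 Y97.7951
G1 X97.7942 Y97.7951
G1 X97.7942 Y148.4342
G00 X64.6118 Y109.2868
M4 S379
G1 X59.0877 Y121.6639 F1637
G1 X69.1519 Y130.7423
G1 X80.8960 Y123.9761
G1 X78.0901 Y110.7159
G1 X64.6118 Y109.2868
G00 X173.7302 Y34.0510
M4 S379
G1 X23.0290 Y82.8857 F1637
M5

1 u = 1 mm; y_m = 153.8754 − y.

[1] `<polygon>` rectangle, #0000ff→engrave S311 F2689: (97.7942,148.4342) → (103.9950,148.4342) → (103.9950,97.7951) → (97.7942,97.7951) → (97.7942,148.4342) (closed)

[2] `<polygon>` regular polygon, #000000→score S379 F1637: (64.6118,109.2868) → (59.0877,121.6639) → (69.1519,130.7423) → (80.8960,123.9761) → (78.0901,110.7159) → (64.6118,109.2868) (closed)

[3] `<path>` line segment, #000000→score S379 F1637: (173.7302,34.0510) → (23.0290,82.8857)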